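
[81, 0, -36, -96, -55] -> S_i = Random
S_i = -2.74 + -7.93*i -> [-2.74, -10.67, -18.6, -26.53, -34.46]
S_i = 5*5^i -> [5, 25, 125, 625, 3125]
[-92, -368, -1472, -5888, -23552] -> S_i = -92*4^i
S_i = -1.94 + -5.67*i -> [-1.94, -7.61, -13.28, -18.95, -24.62]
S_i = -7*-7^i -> [-7, 49, -343, 2401, -16807]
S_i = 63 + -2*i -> [63, 61, 59, 57, 55]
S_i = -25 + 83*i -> [-25, 58, 141, 224, 307]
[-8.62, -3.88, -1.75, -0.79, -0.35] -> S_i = -8.62*0.45^i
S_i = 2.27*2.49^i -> [2.27, 5.65, 14.07, 35.04, 87.26]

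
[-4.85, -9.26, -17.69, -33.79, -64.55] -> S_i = -4.85*1.91^i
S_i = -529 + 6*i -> [-529, -523, -517, -511, -505]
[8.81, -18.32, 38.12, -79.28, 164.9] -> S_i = 8.81*(-2.08)^i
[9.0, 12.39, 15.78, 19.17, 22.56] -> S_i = 9.00 + 3.39*i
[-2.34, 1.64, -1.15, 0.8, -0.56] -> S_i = -2.34*(-0.70)^i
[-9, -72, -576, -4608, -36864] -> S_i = -9*8^i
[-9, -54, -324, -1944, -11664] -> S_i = -9*6^i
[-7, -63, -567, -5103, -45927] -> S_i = -7*9^i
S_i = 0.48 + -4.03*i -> [0.48, -3.55, -7.58, -11.61, -15.64]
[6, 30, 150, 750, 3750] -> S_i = 6*5^i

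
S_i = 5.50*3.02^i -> [5.5, 16.61, 50.16, 151.49, 457.5]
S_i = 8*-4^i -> [8, -32, 128, -512, 2048]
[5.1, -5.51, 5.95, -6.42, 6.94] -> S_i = 5.10*(-1.08)^i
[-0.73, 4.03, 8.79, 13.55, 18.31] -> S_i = -0.73 + 4.76*i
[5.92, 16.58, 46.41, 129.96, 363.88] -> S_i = 5.92*2.80^i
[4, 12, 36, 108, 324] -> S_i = 4*3^i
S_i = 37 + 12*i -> [37, 49, 61, 73, 85]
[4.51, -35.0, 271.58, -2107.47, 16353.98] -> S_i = 4.51*(-7.76)^i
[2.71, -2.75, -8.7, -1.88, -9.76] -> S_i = Random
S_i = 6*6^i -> [6, 36, 216, 1296, 7776]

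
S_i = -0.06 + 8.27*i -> [-0.06, 8.21, 16.48, 24.75, 33.02]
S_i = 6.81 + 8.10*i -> [6.81, 14.91, 23.01, 31.11, 39.21]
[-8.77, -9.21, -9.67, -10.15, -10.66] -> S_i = -8.77*1.05^i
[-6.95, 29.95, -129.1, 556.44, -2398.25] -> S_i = -6.95*(-4.31)^i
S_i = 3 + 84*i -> [3, 87, 171, 255, 339]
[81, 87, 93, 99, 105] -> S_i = 81 + 6*i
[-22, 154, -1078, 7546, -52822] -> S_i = -22*-7^i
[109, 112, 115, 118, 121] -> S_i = 109 + 3*i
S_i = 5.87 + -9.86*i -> [5.87, -3.99, -13.85, -23.71, -33.57]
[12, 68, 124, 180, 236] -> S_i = 12 + 56*i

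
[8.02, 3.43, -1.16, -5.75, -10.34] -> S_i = 8.02 + -4.59*i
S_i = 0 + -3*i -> [0, -3, -6, -9, -12]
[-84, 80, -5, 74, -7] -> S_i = Random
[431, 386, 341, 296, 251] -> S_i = 431 + -45*i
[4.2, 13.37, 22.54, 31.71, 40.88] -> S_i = 4.20 + 9.17*i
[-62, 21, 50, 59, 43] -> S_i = Random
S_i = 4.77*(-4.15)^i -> [4.77, -19.8, 82.15, -340.93, 1414.85]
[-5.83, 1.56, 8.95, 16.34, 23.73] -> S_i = -5.83 + 7.39*i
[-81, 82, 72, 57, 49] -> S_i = Random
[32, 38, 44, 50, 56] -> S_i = 32 + 6*i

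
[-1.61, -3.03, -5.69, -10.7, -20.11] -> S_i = -1.61*1.88^i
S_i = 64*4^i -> [64, 256, 1024, 4096, 16384]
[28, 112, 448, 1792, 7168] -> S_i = 28*4^i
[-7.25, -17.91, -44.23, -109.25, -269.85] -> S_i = -7.25*2.47^i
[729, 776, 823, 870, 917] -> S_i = 729 + 47*i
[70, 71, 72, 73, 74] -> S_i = 70 + 1*i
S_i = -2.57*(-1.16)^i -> [-2.57, 2.98, -3.46, 4.01, -4.65]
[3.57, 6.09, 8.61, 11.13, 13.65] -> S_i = 3.57 + 2.52*i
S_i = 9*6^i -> [9, 54, 324, 1944, 11664]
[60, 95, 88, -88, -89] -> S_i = Random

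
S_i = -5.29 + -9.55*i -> [-5.29, -14.84, -24.39, -33.94, -43.49]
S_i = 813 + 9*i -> [813, 822, 831, 840, 849]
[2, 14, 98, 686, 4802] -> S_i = 2*7^i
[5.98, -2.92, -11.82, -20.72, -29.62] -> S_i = 5.98 + -8.90*i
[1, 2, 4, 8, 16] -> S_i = 1*2^i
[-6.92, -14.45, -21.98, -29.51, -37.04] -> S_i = -6.92 + -7.53*i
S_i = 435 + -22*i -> [435, 413, 391, 369, 347]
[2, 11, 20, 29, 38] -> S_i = 2 + 9*i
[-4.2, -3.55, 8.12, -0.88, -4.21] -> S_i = Random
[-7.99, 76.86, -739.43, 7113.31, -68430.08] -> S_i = -7.99*(-9.62)^i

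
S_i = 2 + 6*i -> [2, 8, 14, 20, 26]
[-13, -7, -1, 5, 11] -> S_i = -13 + 6*i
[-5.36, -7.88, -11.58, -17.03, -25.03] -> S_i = -5.36*1.47^i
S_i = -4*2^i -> [-4, -8, -16, -32, -64]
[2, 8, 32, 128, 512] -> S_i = 2*4^i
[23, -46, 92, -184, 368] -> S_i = 23*-2^i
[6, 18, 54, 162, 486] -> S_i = 6*3^i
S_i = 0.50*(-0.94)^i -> [0.5, -0.47, 0.44, -0.42, 0.39]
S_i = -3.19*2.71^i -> [-3.19, -8.64, -23.43, -63.49, -172.06]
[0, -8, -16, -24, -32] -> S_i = 0 + -8*i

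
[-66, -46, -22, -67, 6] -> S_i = Random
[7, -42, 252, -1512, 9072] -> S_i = 7*-6^i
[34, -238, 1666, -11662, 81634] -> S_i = 34*-7^i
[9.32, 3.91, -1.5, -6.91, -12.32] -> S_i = 9.32 + -5.41*i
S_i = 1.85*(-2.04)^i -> [1.85, -3.77, 7.7, -15.71, 32.04]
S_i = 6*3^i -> [6, 18, 54, 162, 486]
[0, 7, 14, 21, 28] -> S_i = 0 + 7*i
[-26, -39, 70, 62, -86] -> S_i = Random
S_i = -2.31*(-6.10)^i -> [-2.31, 14.09, -85.96, 524.33, -3198.39]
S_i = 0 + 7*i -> [0, 7, 14, 21, 28]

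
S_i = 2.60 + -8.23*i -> [2.6, -5.63, -13.86, -22.09, -30.32]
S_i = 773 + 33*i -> [773, 806, 839, 872, 905]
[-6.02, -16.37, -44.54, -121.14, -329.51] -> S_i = -6.02*2.72^i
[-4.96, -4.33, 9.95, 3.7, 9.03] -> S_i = Random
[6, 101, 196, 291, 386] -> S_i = 6 + 95*i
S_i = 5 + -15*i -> [5, -10, -25, -40, -55]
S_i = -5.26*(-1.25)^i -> [-5.26, 6.57, -8.22, 10.27, -12.84]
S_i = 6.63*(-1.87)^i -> [6.63, -12.4, 23.18, -43.35, 81.07]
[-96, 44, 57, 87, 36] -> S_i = Random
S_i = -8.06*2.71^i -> [-8.06, -21.84, -59.19, -160.41, -434.72]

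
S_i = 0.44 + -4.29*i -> [0.44, -3.85, -8.14, -12.43, -16.72]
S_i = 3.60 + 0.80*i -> [3.6, 4.4, 5.2, 6.0, 6.8]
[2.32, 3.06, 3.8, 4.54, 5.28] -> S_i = 2.32 + 0.74*i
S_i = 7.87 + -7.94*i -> [7.87, -0.07, -8.01, -15.95, -23.89]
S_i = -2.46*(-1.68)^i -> [-2.46, 4.13, -6.94, 11.66, -19.6]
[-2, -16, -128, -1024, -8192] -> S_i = -2*8^i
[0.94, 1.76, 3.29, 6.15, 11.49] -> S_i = 0.94*1.87^i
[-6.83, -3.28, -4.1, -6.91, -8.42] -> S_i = Random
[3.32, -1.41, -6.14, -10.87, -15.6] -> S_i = 3.32 + -4.73*i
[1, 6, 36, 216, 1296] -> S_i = 1*6^i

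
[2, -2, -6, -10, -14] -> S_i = 2 + -4*i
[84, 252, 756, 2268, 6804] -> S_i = 84*3^i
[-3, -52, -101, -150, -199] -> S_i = -3 + -49*i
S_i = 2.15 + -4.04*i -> [2.15, -1.89, -5.93, -9.97, -14.01]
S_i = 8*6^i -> [8, 48, 288, 1728, 10368]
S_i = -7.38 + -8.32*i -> [-7.38, -15.7, -24.02, -32.34, -40.66]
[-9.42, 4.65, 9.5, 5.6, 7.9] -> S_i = Random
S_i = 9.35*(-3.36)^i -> [9.35, -31.42, 105.56, -354.67, 1191.7]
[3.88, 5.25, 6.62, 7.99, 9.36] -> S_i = 3.88 + 1.37*i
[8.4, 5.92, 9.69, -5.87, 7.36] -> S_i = Random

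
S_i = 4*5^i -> [4, 20, 100, 500, 2500]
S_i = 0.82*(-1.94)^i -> [0.82, -1.59, 3.09, -5.99, 11.62]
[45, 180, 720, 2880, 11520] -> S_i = 45*4^i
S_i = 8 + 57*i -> [8, 65, 122, 179, 236]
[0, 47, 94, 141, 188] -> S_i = 0 + 47*i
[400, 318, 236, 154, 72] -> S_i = 400 + -82*i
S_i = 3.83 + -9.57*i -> [3.83, -5.74, -15.31, -24.88, -34.45]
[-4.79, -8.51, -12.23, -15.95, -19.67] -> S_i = -4.79 + -3.72*i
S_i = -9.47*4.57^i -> [-9.47, -43.28, -197.78, -903.85, -4130.62]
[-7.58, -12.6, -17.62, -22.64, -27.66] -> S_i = -7.58 + -5.02*i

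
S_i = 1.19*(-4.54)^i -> [1.19, -5.4, 24.53, -111.36, 505.56]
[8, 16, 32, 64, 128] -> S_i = 8*2^i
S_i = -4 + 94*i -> [-4, 90, 184, 278, 372]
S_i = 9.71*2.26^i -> [9.71, 21.94, 49.59, 112.08, 253.31]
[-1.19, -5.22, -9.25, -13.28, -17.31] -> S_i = -1.19 + -4.03*i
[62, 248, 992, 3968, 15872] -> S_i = 62*4^i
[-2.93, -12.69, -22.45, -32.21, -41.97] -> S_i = -2.93 + -9.76*i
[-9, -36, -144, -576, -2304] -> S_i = -9*4^i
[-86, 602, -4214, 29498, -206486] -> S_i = -86*-7^i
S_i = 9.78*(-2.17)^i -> [9.78, -21.22, 46.05, -99.94, 216.86]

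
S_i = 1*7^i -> [1, 7, 49, 343, 2401]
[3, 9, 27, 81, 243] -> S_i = 3*3^i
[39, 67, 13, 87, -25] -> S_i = Random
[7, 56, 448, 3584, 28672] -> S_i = 7*8^i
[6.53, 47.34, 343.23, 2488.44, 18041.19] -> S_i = 6.53*7.25^i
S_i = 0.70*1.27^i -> [0.7, 0.89, 1.13, 1.43, 1.82]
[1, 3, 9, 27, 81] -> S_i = 1*3^i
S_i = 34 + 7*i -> [34, 41, 48, 55, 62]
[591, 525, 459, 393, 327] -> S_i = 591 + -66*i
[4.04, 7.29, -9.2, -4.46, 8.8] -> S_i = Random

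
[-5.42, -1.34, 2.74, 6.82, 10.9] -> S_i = -5.42 + 4.08*i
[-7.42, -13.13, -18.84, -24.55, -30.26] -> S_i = -7.42 + -5.71*i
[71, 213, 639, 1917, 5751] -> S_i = 71*3^i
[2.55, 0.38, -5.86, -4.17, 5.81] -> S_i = Random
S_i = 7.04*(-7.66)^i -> [7.04, -53.93, 413.08, -3164.16, 24237.5]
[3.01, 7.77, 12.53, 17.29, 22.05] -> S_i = 3.01 + 4.76*i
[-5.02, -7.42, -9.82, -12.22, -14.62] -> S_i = -5.02 + -2.40*i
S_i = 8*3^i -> [8, 24, 72, 216, 648]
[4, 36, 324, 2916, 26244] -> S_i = 4*9^i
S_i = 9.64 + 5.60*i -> [9.64, 15.24, 20.84, 26.44, 32.04]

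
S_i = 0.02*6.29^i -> [0.02, 0.13, 0.79, 4.98, 31.31]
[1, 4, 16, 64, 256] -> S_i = 1*4^i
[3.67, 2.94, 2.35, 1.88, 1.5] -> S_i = 3.67*0.80^i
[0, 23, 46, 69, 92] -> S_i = 0 + 23*i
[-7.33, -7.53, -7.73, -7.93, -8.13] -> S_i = -7.33 + -0.20*i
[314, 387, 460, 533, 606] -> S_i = 314 + 73*i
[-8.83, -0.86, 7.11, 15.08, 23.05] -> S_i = -8.83 + 7.97*i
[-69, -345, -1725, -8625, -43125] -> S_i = -69*5^i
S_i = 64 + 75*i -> [64, 139, 214, 289, 364]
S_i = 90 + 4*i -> [90, 94, 98, 102, 106]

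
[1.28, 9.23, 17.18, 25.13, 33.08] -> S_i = 1.28 + 7.95*i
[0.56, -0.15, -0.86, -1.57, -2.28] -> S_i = 0.56 + -0.71*i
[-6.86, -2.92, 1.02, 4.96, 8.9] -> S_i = -6.86 + 3.94*i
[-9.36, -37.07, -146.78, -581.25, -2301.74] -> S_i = -9.36*3.96^i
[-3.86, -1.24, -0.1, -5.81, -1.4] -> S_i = Random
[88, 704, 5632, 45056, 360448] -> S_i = 88*8^i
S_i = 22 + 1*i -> [22, 23, 24, 25, 26]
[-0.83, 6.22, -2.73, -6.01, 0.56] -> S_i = Random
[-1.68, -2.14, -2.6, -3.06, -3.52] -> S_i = -1.68 + -0.46*i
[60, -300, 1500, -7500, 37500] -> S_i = 60*-5^i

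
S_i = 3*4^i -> [3, 12, 48, 192, 768]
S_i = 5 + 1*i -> [5, 6, 7, 8, 9]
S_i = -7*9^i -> [-7, -63, -567, -5103, -45927]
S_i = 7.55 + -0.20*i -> [7.55, 7.35, 7.15, 6.95, 6.75]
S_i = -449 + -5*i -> [-449, -454, -459, -464, -469]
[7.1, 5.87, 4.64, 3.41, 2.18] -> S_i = 7.10 + -1.23*i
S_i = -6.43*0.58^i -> [-6.43, -3.73, -2.16, -1.25, -0.73]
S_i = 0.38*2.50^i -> [0.38, 0.95, 2.38, 5.94, 14.84]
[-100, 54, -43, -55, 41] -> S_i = Random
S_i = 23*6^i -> [23, 138, 828, 4968, 29808]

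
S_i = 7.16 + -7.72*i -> [7.16, -0.56, -8.28, -16.0, -23.72]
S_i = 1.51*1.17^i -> [1.51, 1.77, 2.07, 2.42, 2.83]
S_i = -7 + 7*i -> [-7, 0, 7, 14, 21]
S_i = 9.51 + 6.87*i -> [9.51, 16.38, 23.25, 30.12, 36.99]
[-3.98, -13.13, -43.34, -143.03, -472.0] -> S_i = -3.98*3.30^i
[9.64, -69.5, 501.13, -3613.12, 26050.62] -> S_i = 9.64*(-7.21)^i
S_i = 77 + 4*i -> [77, 81, 85, 89, 93]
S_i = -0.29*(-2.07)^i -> [-0.29, 0.6, -1.24, 2.57, -5.32]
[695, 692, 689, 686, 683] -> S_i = 695 + -3*i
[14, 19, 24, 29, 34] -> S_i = 14 + 5*i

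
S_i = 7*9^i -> [7, 63, 567, 5103, 45927]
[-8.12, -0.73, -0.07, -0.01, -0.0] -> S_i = -8.12*0.09^i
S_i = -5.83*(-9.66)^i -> [-5.83, 56.32, -544.03, 5255.33, -50766.48]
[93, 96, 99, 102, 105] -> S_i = 93 + 3*i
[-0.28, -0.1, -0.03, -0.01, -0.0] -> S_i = -0.28*0.35^i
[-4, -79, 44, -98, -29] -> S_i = Random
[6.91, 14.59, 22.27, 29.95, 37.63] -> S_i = 6.91 + 7.68*i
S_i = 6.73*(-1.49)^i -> [6.73, -10.03, 14.94, -22.26, 33.17]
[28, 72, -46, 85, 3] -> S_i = Random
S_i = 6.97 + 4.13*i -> [6.97, 11.1, 15.23, 19.36, 23.49]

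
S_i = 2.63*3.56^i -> [2.63, 9.36, 33.33, 118.66, 422.43]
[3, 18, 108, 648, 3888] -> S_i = 3*6^i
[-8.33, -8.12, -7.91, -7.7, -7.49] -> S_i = -8.33 + 0.21*i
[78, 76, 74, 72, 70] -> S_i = 78 + -2*i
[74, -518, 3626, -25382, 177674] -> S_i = 74*-7^i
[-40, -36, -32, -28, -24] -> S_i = -40 + 4*i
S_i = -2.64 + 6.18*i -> [-2.64, 3.54, 9.72, 15.9, 22.08]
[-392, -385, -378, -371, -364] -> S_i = -392 + 7*i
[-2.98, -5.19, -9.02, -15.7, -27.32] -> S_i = -2.98*1.74^i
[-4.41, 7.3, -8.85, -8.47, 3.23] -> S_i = Random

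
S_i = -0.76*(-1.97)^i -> [-0.76, 1.5, -2.95, 5.81, -11.45]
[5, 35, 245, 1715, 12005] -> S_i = 5*7^i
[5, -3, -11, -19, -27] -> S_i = 5 + -8*i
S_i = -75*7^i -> [-75, -525, -3675, -25725, -180075]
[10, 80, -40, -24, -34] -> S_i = Random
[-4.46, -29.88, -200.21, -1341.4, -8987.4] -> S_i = -4.46*6.70^i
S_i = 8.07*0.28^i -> [8.07, 2.26, 0.63, 0.18, 0.05]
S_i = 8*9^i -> [8, 72, 648, 5832, 52488]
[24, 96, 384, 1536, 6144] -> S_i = 24*4^i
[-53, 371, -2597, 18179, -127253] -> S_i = -53*-7^i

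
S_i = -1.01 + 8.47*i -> [-1.01, 7.46, 15.93, 24.4, 32.87]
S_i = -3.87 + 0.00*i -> [-3.87, -3.87, -3.87, -3.87, -3.87]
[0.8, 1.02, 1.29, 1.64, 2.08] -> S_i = 0.80*1.27^i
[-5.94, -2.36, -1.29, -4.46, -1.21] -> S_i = Random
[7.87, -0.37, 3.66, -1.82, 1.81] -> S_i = Random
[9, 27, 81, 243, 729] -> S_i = 9*3^i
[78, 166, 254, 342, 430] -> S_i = 78 + 88*i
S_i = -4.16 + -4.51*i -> [-4.16, -8.67, -13.18, -17.69, -22.2]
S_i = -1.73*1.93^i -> [-1.73, -3.34, -6.44, -12.44, -24.0]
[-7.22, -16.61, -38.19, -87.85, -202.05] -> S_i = -7.22*2.30^i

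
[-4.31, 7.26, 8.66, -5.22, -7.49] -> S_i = Random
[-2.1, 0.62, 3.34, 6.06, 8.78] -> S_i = -2.10 + 2.72*i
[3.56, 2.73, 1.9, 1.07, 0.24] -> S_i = 3.56 + -0.83*i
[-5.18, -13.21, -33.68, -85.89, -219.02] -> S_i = -5.18*2.55^i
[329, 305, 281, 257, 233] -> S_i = 329 + -24*i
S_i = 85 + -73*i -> [85, 12, -61, -134, -207]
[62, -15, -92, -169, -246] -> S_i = 62 + -77*i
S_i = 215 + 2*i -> [215, 217, 219, 221, 223]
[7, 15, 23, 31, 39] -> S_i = 7 + 8*i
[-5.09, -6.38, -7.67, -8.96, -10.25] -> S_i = -5.09 + -1.29*i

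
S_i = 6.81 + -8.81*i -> [6.81, -2.0, -10.81, -19.62, -28.43]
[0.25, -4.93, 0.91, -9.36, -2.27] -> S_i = Random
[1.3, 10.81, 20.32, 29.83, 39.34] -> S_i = 1.30 + 9.51*i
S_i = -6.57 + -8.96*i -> [-6.57, -15.53, -24.49, -33.45, -42.41]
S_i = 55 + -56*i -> [55, -1, -57, -113, -169]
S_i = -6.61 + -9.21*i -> [-6.61, -15.82, -25.03, -34.24, -43.45]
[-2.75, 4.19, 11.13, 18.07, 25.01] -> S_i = -2.75 + 6.94*i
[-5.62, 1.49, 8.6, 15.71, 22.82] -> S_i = -5.62 + 7.11*i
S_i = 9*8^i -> [9, 72, 576, 4608, 36864]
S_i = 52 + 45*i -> [52, 97, 142, 187, 232]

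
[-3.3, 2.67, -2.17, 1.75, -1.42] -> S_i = -3.30*(-0.81)^i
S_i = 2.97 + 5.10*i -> [2.97, 8.07, 13.17, 18.27, 23.37]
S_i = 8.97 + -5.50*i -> [8.97, 3.47, -2.03, -7.53, -13.03]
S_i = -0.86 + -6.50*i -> [-0.86, -7.36, -13.86, -20.36, -26.86]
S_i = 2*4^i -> [2, 8, 32, 128, 512]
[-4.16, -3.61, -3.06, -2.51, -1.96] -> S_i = -4.16 + 0.55*i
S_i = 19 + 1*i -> [19, 20, 21, 22, 23]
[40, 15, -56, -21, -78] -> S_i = Random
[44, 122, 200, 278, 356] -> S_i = 44 + 78*i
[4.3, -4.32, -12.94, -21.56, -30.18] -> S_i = 4.30 + -8.62*i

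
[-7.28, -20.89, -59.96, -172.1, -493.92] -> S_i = -7.28*2.87^i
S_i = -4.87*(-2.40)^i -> [-4.87, 11.69, -28.05, 67.32, -161.57]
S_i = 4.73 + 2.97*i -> [4.73, 7.7, 10.67, 13.64, 16.61]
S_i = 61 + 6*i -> [61, 67, 73, 79, 85]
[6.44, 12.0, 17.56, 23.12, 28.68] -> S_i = 6.44 + 5.56*i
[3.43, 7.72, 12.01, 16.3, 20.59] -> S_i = 3.43 + 4.29*i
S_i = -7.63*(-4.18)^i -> [-7.63, 31.89, -133.31, 557.25, -2329.32]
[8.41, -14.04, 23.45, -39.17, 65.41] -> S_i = 8.41*(-1.67)^i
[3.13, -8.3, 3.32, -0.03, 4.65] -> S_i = Random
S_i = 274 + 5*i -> [274, 279, 284, 289, 294]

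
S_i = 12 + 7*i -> [12, 19, 26, 33, 40]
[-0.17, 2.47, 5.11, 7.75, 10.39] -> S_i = -0.17 + 2.64*i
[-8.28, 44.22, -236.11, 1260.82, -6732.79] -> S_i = -8.28*(-5.34)^i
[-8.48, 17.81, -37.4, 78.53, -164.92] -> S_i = -8.48*(-2.10)^i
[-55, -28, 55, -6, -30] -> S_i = Random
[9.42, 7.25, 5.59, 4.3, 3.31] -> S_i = 9.42*0.77^i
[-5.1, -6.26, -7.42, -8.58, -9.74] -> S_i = -5.10 + -1.16*i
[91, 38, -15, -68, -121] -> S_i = 91 + -53*i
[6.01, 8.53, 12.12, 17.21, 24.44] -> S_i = 6.01*1.42^i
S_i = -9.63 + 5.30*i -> [-9.63, -4.33, 0.97, 6.27, 11.57]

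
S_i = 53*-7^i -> [53, -371, 2597, -18179, 127253]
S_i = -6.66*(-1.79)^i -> [-6.66, 11.92, -21.34, 38.2, -68.37]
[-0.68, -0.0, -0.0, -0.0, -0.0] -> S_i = -0.68*0.00^i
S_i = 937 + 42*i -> [937, 979, 1021, 1063, 1105]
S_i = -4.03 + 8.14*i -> [-4.03, 4.11, 12.25, 20.39, 28.53]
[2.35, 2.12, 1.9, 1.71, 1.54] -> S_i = 2.35*0.90^i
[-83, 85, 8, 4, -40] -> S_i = Random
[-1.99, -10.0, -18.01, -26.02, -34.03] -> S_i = -1.99 + -8.01*i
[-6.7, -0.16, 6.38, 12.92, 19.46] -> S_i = -6.70 + 6.54*i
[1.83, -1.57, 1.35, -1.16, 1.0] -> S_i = 1.83*(-0.86)^i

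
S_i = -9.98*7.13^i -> [-9.98, -71.16, -507.35, -3617.42, -25792.22]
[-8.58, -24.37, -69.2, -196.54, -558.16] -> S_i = -8.58*2.84^i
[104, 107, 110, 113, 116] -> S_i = 104 + 3*i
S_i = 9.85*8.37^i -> [9.85, 82.44, 690.06, 5775.81, 48343.5]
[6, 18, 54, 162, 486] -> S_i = 6*3^i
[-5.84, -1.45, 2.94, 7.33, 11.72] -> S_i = -5.84 + 4.39*i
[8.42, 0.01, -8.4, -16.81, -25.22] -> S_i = 8.42 + -8.41*i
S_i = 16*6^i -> [16, 96, 576, 3456, 20736]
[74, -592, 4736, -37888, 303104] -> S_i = 74*-8^i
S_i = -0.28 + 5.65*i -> [-0.28, 5.37, 11.02, 16.67, 22.32]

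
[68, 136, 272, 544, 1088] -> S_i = 68*2^i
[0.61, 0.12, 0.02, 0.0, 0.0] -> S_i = 0.61*0.20^i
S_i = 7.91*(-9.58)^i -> [7.91, -75.78, 725.95, -6954.61, 66625.2]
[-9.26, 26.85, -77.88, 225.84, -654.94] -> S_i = -9.26*(-2.90)^i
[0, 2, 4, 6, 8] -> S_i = 0 + 2*i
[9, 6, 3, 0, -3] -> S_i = 9 + -3*i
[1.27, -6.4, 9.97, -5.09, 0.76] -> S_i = Random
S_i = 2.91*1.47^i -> [2.91, 4.28, 6.29, 9.24, 13.59]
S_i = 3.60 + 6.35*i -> [3.6, 9.95, 16.3, 22.65, 29.0]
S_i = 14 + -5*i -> [14, 9, 4, -1, -6]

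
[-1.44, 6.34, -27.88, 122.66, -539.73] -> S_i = -1.44*(-4.40)^i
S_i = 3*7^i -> [3, 21, 147, 1029, 7203]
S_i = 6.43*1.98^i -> [6.43, 12.73, 25.21, 49.91, 98.83]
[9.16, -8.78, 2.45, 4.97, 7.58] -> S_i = Random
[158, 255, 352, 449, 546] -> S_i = 158 + 97*i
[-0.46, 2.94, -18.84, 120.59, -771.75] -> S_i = -0.46*(-6.40)^i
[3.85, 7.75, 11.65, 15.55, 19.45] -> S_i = 3.85 + 3.90*i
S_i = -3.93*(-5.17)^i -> [-3.93, 20.32, -105.04, 543.08, -2807.73]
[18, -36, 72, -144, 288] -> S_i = 18*-2^i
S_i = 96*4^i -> [96, 384, 1536, 6144, 24576]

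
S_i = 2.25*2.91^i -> [2.25, 6.55, 19.05, 55.44, 161.34]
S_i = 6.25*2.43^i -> [6.25, 15.19, 36.91, 89.68, 217.92]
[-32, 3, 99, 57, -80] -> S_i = Random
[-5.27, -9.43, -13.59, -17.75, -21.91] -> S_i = -5.27 + -4.16*i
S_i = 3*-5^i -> [3, -15, 75, -375, 1875]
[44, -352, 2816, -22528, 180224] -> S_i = 44*-8^i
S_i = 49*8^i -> [49, 392, 3136, 25088, 200704]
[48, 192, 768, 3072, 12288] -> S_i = 48*4^i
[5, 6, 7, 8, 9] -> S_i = 5 + 1*i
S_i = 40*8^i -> [40, 320, 2560, 20480, 163840]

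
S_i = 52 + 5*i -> [52, 57, 62, 67, 72]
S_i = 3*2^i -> [3, 6, 12, 24, 48]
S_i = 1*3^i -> [1, 3, 9, 27, 81]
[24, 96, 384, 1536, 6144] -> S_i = 24*4^i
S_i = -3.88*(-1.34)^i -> [-3.88, 5.2, -6.97, 9.34, -12.51]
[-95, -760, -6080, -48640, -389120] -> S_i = -95*8^i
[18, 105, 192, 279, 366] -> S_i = 18 + 87*i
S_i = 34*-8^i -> [34, -272, 2176, -17408, 139264]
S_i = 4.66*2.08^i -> [4.66, 9.69, 20.16, 41.93, 87.22]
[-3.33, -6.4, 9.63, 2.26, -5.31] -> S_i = Random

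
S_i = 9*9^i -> [9, 81, 729, 6561, 59049]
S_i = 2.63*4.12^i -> [2.63, 10.84, 44.64, 183.93, 757.78]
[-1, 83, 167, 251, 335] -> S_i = -1 + 84*i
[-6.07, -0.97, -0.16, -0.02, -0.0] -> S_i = -6.07*0.16^i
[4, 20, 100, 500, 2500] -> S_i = 4*5^i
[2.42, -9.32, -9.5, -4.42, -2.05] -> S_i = Random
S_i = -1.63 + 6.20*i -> [-1.63, 4.57, 10.77, 16.97, 23.17]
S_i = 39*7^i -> [39, 273, 1911, 13377, 93639]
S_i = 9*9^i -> [9, 81, 729, 6561, 59049]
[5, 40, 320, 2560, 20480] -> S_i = 5*8^i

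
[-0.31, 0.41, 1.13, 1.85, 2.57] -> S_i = -0.31 + 0.72*i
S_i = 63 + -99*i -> [63, -36, -135, -234, -333]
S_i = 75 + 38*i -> [75, 113, 151, 189, 227]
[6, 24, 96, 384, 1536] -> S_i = 6*4^i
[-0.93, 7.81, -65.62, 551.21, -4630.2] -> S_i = -0.93*(-8.40)^i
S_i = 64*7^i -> [64, 448, 3136, 21952, 153664]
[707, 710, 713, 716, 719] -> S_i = 707 + 3*i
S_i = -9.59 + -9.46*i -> [-9.59, -19.05, -28.51, -37.97, -47.43]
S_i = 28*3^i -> [28, 84, 252, 756, 2268]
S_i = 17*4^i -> [17, 68, 272, 1088, 4352]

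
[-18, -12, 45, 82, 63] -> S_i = Random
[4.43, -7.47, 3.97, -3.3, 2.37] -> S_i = Random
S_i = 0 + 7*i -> [0, 7, 14, 21, 28]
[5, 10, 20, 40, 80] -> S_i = 5*2^i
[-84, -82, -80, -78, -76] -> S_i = -84 + 2*i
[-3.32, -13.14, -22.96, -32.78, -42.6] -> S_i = -3.32 + -9.82*i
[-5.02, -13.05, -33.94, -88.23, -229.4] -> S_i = -5.02*2.60^i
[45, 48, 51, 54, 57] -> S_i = 45 + 3*i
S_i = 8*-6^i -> [8, -48, 288, -1728, 10368]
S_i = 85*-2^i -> [85, -170, 340, -680, 1360]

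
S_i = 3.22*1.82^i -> [3.22, 5.86, 10.67, 19.41, 35.33]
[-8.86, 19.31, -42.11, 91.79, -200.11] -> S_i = -8.86*(-2.18)^i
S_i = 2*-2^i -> [2, -4, 8, -16, 32]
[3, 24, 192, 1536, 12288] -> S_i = 3*8^i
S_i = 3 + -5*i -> [3, -2, -7, -12, -17]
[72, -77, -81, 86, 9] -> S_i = Random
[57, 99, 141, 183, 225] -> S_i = 57 + 42*i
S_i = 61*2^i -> [61, 122, 244, 488, 976]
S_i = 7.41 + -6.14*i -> [7.41, 1.27, -4.87, -11.01, -17.15]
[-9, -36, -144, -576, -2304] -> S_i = -9*4^i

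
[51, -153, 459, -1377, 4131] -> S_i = 51*-3^i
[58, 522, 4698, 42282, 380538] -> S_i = 58*9^i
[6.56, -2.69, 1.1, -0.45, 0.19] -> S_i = 6.56*(-0.41)^i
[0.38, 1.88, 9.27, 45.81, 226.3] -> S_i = 0.38*4.94^i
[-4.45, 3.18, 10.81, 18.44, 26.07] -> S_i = -4.45 + 7.63*i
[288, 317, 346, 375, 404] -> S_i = 288 + 29*i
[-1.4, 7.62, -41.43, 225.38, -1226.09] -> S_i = -1.40*(-5.44)^i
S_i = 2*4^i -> [2, 8, 32, 128, 512]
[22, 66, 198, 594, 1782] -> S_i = 22*3^i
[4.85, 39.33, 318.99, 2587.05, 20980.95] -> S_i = 4.85*8.11^i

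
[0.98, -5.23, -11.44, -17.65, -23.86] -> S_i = 0.98 + -6.21*i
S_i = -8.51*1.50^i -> [-8.51, -12.76, -19.15, -28.72, -43.08]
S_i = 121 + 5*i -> [121, 126, 131, 136, 141]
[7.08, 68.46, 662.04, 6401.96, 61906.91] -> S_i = 7.08*9.67^i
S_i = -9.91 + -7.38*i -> [-9.91, -17.29, -24.67, -32.05, -39.43]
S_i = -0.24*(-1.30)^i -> [-0.24, 0.31, -0.41, 0.53, -0.69]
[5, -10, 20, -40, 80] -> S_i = 5*-2^i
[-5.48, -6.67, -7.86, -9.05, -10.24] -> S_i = -5.48 + -1.19*i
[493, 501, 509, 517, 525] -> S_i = 493 + 8*i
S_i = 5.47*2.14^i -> [5.47, 11.71, 25.05, 53.61, 114.72]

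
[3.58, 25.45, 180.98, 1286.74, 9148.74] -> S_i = 3.58*7.11^i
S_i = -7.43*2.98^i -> [-7.43, -22.14, -65.98, -196.62, -585.94]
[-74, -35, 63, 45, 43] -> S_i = Random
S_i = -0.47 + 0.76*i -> [-0.47, 0.29, 1.05, 1.81, 2.57]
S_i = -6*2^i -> [-6, -12, -24, -48, -96]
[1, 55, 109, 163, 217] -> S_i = 1 + 54*i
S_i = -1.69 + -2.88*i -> [-1.69, -4.57, -7.45, -10.33, -13.21]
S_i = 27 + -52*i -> [27, -25, -77, -129, -181]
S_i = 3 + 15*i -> [3, 18, 33, 48, 63]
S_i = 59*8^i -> [59, 472, 3776, 30208, 241664]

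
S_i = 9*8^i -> [9, 72, 576, 4608, 36864]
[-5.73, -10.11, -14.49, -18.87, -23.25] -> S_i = -5.73 + -4.38*i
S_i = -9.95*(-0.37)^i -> [-9.95, 3.68, -1.36, 0.5, -0.19]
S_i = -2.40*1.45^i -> [-2.4, -3.48, -5.05, -7.32, -10.61]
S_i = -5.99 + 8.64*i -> [-5.99, 2.65, 11.29, 19.93, 28.57]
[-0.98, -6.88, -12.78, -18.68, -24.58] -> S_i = -0.98 + -5.90*i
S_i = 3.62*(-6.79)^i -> [3.62, -24.58, 166.9, -1133.23, 7694.63]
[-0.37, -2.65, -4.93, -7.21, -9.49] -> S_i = -0.37 + -2.28*i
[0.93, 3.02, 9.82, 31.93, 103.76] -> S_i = 0.93*3.25^i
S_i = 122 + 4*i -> [122, 126, 130, 134, 138]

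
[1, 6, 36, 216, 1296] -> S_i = 1*6^i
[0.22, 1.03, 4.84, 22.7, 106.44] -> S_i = 0.22*4.69^i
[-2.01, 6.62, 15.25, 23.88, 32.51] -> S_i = -2.01 + 8.63*i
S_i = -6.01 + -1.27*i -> [-6.01, -7.28, -8.55, -9.82, -11.09]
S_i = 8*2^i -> [8, 16, 32, 64, 128]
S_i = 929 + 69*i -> [929, 998, 1067, 1136, 1205]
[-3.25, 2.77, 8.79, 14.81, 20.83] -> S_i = -3.25 + 6.02*i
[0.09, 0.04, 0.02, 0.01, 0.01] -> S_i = 0.09*0.49^i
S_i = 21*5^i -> [21, 105, 525, 2625, 13125]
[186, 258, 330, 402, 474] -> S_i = 186 + 72*i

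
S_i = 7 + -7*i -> [7, 0, -7, -14, -21]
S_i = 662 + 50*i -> [662, 712, 762, 812, 862]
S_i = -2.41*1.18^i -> [-2.41, -2.84, -3.36, -3.96, -4.67]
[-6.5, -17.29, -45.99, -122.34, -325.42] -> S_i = -6.50*2.66^i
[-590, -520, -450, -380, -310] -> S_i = -590 + 70*i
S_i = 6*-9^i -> [6, -54, 486, -4374, 39366]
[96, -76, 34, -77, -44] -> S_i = Random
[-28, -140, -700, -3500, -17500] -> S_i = -28*5^i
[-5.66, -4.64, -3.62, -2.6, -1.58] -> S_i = -5.66 + 1.02*i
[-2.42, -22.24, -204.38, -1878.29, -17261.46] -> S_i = -2.42*9.19^i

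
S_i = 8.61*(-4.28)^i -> [8.61, -36.85, 157.72, -675.05, 2889.2]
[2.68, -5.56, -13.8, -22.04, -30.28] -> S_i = 2.68 + -8.24*i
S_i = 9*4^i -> [9, 36, 144, 576, 2304]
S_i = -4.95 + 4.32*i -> [-4.95, -0.63, 3.69, 8.01, 12.33]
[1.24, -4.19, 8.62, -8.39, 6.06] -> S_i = Random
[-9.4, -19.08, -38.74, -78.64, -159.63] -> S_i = -9.40*2.03^i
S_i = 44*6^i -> [44, 264, 1584, 9504, 57024]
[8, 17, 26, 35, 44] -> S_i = 8 + 9*i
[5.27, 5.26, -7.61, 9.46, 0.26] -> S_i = Random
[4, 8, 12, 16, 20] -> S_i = 4 + 4*i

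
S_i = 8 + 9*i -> [8, 17, 26, 35, 44]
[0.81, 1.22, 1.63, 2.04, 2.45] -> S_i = 0.81 + 0.41*i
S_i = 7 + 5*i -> [7, 12, 17, 22, 27]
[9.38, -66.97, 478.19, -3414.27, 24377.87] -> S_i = 9.38*(-7.14)^i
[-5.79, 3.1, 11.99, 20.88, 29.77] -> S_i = -5.79 + 8.89*i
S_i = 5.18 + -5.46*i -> [5.18, -0.28, -5.74, -11.2, -16.66]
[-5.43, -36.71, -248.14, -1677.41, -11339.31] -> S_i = -5.43*6.76^i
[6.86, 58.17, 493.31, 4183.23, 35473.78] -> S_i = 6.86*8.48^i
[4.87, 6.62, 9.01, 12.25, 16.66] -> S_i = 4.87*1.36^i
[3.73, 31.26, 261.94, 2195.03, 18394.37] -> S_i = 3.73*8.38^i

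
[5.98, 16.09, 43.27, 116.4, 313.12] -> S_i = 5.98*2.69^i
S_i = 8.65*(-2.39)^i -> [8.65, -20.67, 49.41, -118.09, 282.23]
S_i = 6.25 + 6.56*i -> [6.25, 12.81, 19.37, 25.93, 32.49]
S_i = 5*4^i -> [5, 20, 80, 320, 1280]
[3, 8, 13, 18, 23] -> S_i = 3 + 5*i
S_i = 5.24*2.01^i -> [5.24, 10.53, 21.17, 42.55, 85.53]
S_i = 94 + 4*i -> [94, 98, 102, 106, 110]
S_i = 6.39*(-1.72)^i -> [6.39, -10.99, 18.9, -32.52, 55.93]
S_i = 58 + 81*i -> [58, 139, 220, 301, 382]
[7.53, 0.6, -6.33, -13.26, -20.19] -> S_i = 7.53 + -6.93*i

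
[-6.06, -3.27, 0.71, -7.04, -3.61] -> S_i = Random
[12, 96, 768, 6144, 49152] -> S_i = 12*8^i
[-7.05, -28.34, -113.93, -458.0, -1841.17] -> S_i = -7.05*4.02^i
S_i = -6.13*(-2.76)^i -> [-6.13, 16.92, -46.7, 128.88, -355.71]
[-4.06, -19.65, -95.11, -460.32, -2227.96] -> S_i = -4.06*4.84^i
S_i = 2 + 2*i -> [2, 4, 6, 8, 10]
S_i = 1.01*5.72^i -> [1.01, 5.78, 33.05, 189.02, 1081.2]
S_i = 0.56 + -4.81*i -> [0.56, -4.25, -9.06, -13.87, -18.68]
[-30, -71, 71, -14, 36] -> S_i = Random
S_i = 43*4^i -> [43, 172, 688, 2752, 11008]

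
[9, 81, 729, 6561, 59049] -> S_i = 9*9^i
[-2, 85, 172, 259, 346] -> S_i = -2 + 87*i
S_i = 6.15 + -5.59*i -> [6.15, 0.56, -5.03, -10.62, -16.21]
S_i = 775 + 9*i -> [775, 784, 793, 802, 811]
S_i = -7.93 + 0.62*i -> [-7.93, -7.31, -6.69, -6.07, -5.45]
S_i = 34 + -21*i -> [34, 13, -8, -29, -50]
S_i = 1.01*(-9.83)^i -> [1.01, -9.93, 97.6, -959.36, 9430.52]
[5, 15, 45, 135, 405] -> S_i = 5*3^i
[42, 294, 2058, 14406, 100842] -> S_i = 42*7^i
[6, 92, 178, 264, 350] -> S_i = 6 + 86*i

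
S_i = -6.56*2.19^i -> [-6.56, -14.37, -31.46, -68.9, -150.9]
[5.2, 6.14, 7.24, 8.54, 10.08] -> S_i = 5.20*1.18^i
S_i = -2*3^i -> [-2, -6, -18, -54, -162]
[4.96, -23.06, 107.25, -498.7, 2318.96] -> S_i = 4.96*(-4.65)^i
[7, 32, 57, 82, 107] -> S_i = 7 + 25*i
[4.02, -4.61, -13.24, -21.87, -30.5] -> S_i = 4.02 + -8.63*i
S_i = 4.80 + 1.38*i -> [4.8, 6.18, 7.56, 8.94, 10.32]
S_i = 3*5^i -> [3, 15, 75, 375, 1875]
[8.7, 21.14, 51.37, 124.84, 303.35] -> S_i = 8.70*2.43^i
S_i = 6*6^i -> [6, 36, 216, 1296, 7776]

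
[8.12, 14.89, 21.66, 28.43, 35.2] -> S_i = 8.12 + 6.77*i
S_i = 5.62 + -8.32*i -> [5.62, -2.7, -11.02, -19.34, -27.66]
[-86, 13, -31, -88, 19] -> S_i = Random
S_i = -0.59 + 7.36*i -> [-0.59, 6.77, 14.13, 21.49, 28.85]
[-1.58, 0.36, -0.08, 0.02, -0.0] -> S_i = -1.58*(-0.23)^i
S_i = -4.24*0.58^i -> [-4.24, -2.46, -1.43, -0.83, -0.48]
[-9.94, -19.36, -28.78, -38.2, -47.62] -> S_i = -9.94 + -9.42*i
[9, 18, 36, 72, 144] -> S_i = 9*2^i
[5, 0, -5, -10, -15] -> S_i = 5 + -5*i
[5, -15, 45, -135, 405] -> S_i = 5*-3^i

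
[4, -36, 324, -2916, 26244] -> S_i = 4*-9^i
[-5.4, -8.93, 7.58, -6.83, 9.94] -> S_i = Random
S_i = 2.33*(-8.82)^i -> [2.33, -20.55, 181.26, -1598.68, 14100.36]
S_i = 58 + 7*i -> [58, 65, 72, 79, 86]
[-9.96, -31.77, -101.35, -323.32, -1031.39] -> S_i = -9.96*3.19^i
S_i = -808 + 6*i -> [-808, -802, -796, -790, -784]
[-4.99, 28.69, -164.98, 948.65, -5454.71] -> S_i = -4.99*(-5.75)^i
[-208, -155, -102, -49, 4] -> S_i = -208 + 53*i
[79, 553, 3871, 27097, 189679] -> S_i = 79*7^i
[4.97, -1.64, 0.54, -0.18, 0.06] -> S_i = 4.97*(-0.33)^i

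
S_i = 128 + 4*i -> [128, 132, 136, 140, 144]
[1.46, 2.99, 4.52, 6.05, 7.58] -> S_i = 1.46 + 1.53*i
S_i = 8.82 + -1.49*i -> [8.82, 7.33, 5.84, 4.35, 2.86]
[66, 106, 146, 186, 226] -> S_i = 66 + 40*i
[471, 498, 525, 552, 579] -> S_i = 471 + 27*i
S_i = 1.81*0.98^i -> [1.81, 1.77, 1.74, 1.7, 1.67]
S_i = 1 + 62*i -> [1, 63, 125, 187, 249]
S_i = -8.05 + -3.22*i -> [-8.05, -11.27, -14.49, -17.71, -20.93]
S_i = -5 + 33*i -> [-5, 28, 61, 94, 127]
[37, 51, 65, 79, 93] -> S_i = 37 + 14*i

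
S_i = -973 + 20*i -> [-973, -953, -933, -913, -893]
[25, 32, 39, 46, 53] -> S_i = 25 + 7*i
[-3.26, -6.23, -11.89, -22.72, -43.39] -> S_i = -3.26*1.91^i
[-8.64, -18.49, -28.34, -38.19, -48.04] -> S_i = -8.64 + -9.85*i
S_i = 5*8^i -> [5, 40, 320, 2560, 20480]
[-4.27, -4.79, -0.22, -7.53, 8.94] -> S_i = Random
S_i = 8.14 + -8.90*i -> [8.14, -0.76, -9.66, -18.56, -27.46]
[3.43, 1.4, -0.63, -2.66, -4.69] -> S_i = 3.43 + -2.03*i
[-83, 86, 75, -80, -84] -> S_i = Random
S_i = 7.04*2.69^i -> [7.04, 18.94, 50.94, 137.03, 368.62]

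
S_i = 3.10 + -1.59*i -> [3.1, 1.51, -0.08, -1.67, -3.26]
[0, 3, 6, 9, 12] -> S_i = 0 + 3*i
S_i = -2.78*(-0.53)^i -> [-2.78, 1.47, -0.78, 0.41, -0.22]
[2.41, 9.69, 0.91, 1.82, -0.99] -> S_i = Random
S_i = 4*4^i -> [4, 16, 64, 256, 1024]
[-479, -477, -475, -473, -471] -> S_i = -479 + 2*i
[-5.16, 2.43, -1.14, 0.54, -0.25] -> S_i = -5.16*(-0.47)^i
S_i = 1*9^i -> [1, 9, 81, 729, 6561]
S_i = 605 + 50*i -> [605, 655, 705, 755, 805]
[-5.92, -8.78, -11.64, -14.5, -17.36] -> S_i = -5.92 + -2.86*i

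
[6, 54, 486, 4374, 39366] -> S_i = 6*9^i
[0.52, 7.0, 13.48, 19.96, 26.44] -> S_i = 0.52 + 6.48*i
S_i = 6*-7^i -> [6, -42, 294, -2058, 14406]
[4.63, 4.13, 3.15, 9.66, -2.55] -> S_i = Random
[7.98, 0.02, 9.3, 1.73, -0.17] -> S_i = Random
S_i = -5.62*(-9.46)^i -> [-5.62, 53.17, -502.94, 4757.84, -45009.16]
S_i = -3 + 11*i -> [-3, 8, 19, 30, 41]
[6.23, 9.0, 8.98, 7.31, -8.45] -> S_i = Random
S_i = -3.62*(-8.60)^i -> [-3.62, 31.13, -267.74, 2302.52, -19801.7]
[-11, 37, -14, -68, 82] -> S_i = Random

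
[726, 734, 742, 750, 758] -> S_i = 726 + 8*i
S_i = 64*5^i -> [64, 320, 1600, 8000, 40000]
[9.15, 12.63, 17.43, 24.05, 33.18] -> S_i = 9.15*1.38^i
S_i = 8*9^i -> [8, 72, 648, 5832, 52488]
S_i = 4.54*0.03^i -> [4.54, 0.14, 0.0, 0.0, 0.0]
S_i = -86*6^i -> [-86, -516, -3096, -18576, -111456]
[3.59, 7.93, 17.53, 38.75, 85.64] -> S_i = 3.59*2.21^i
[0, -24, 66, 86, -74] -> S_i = Random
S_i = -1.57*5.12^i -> [-1.57, -8.04, -41.16, -210.72, -1078.9]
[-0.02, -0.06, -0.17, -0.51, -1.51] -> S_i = -0.02*2.95^i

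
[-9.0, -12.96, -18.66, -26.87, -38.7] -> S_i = -9.00*1.44^i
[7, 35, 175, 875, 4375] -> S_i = 7*5^i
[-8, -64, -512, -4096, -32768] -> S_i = -8*8^i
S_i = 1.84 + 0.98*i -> [1.84, 2.82, 3.8, 4.78, 5.76]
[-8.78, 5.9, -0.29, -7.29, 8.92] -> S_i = Random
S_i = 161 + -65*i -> [161, 96, 31, -34, -99]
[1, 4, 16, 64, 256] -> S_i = 1*4^i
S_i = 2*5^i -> [2, 10, 50, 250, 1250]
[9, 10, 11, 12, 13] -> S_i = 9 + 1*i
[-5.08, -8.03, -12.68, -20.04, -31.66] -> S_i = -5.08*1.58^i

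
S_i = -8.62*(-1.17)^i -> [-8.62, 10.09, -11.8, 13.81, -16.15]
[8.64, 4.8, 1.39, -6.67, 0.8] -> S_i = Random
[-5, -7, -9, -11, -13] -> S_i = -5 + -2*i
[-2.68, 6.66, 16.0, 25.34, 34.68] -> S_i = -2.68 + 9.34*i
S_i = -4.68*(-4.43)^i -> [-4.68, 20.73, -91.84, 406.87, -1802.44]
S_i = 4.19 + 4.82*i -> [4.19, 9.01, 13.83, 18.65, 23.47]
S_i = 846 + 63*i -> [846, 909, 972, 1035, 1098]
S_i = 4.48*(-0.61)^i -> [4.48, -2.73, 1.67, -1.02, 0.62]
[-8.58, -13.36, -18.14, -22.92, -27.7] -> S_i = -8.58 + -4.78*i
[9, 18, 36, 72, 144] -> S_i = 9*2^i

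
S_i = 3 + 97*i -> [3, 100, 197, 294, 391]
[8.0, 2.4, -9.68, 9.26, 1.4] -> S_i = Random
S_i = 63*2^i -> [63, 126, 252, 504, 1008]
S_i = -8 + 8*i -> [-8, 0, 8, 16, 24]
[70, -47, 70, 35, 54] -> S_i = Random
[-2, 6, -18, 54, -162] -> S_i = -2*-3^i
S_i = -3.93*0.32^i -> [-3.93, -1.26, -0.4, -0.13, -0.04]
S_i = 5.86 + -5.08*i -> [5.86, 0.78, -4.3, -9.38, -14.46]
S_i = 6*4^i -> [6, 24, 96, 384, 1536]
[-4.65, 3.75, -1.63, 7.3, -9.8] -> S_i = Random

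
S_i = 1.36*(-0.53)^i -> [1.36, -0.72, 0.38, -0.2, 0.11]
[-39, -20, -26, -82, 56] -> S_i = Random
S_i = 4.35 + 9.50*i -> [4.35, 13.85, 23.35, 32.85, 42.35]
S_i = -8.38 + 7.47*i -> [-8.38, -0.91, 6.56, 14.03, 21.5]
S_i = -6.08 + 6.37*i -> [-6.08, 0.29, 6.66, 13.03, 19.4]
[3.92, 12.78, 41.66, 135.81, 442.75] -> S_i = 3.92*3.26^i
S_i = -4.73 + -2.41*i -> [-4.73, -7.14, -9.55, -11.96, -14.37]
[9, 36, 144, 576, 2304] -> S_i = 9*4^i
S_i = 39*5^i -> [39, 195, 975, 4875, 24375]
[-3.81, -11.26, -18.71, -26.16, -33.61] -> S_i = -3.81 + -7.45*i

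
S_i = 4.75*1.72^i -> [4.75, 8.17, 14.05, 24.17, 41.57]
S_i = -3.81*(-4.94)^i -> [-3.81, 18.82, -92.98, 459.31, -2268.99]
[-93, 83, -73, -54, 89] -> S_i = Random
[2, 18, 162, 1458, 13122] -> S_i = 2*9^i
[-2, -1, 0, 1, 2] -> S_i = -2 + 1*i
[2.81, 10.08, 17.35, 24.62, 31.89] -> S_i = 2.81 + 7.27*i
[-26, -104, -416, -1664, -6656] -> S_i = -26*4^i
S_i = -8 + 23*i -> [-8, 15, 38, 61, 84]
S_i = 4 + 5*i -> [4, 9, 14, 19, 24]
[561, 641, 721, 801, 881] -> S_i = 561 + 80*i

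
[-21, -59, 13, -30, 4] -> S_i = Random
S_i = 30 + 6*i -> [30, 36, 42, 48, 54]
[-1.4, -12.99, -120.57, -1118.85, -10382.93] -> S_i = -1.40*9.28^i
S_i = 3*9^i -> [3, 27, 243, 2187, 19683]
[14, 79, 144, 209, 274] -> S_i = 14 + 65*i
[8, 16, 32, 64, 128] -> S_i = 8*2^i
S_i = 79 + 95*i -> [79, 174, 269, 364, 459]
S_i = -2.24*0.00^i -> [-2.24, -0.0, -0.0, -0.0, -0.0]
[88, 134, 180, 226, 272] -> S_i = 88 + 46*i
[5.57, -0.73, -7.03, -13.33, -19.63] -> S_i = 5.57 + -6.30*i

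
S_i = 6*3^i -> [6, 18, 54, 162, 486]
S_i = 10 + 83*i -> [10, 93, 176, 259, 342]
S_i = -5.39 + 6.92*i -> [-5.39, 1.53, 8.45, 15.37, 22.29]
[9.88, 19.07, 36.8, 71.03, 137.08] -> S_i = 9.88*1.93^i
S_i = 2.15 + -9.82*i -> [2.15, -7.67, -17.49, -27.31, -37.13]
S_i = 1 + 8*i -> [1, 9, 17, 25, 33]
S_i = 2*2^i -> [2, 4, 8, 16, 32]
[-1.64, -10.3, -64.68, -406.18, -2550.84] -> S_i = -1.64*6.28^i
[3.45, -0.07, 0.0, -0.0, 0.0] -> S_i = 3.45*(-0.02)^i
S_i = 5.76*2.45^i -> [5.76, 14.11, 34.57, 84.71, 207.53]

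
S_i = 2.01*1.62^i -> [2.01, 3.26, 5.28, 8.55, 13.84]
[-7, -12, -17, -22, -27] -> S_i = -7 + -5*i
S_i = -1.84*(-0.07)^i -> [-1.84, 0.13, -0.01, 0.0, -0.0]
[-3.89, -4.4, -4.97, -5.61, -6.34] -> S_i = -3.89*1.13^i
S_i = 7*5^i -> [7, 35, 175, 875, 4375]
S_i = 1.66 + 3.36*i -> [1.66, 5.02, 8.38, 11.74, 15.1]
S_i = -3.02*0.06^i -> [-3.02, -0.18, -0.01, -0.0, -0.0]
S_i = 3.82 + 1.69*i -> [3.82, 5.51, 7.2, 8.89, 10.58]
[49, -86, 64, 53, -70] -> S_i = Random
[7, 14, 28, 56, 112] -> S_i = 7*2^i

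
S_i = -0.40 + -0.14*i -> [-0.4, -0.54, -0.68, -0.82, -0.96]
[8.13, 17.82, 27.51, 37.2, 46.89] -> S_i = 8.13 + 9.69*i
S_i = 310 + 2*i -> [310, 312, 314, 316, 318]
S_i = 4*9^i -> [4, 36, 324, 2916, 26244]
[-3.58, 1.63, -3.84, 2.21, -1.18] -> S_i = Random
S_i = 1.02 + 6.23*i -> [1.02, 7.25, 13.48, 19.71, 25.94]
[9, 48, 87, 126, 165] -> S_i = 9 + 39*i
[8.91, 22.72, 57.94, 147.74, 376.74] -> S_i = 8.91*2.55^i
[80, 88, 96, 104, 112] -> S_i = 80 + 8*i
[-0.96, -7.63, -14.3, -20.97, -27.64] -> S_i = -0.96 + -6.67*i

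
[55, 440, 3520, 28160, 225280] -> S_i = 55*8^i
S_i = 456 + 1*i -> [456, 457, 458, 459, 460]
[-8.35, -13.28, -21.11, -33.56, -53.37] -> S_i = -8.35*1.59^i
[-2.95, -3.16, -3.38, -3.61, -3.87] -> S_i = -2.95*1.07^i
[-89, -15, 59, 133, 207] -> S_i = -89 + 74*i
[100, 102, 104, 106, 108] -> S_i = 100 + 2*i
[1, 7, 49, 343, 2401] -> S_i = 1*7^i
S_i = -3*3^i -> [-3, -9, -27, -81, -243]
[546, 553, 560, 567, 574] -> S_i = 546 + 7*i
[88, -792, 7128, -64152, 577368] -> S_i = 88*-9^i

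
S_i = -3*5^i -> [-3, -15, -75, -375, -1875]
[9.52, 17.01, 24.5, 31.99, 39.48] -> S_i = 9.52 + 7.49*i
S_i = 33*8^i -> [33, 264, 2112, 16896, 135168]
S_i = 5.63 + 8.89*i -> [5.63, 14.52, 23.41, 32.3, 41.19]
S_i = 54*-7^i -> [54, -378, 2646, -18522, 129654]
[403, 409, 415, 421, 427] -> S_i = 403 + 6*i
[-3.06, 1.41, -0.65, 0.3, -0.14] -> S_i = -3.06*(-0.46)^i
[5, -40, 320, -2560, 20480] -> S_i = 5*-8^i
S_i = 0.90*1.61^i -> [0.9, 1.45, 2.33, 3.76, 6.05]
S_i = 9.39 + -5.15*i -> [9.39, 4.24, -0.91, -6.06, -11.21]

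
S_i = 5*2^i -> [5, 10, 20, 40, 80]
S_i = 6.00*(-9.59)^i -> [6.0, -57.54, 551.81, -5291.84, 50748.79]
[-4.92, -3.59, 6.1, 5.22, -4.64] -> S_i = Random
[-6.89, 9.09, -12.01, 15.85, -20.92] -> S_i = -6.89*(-1.32)^i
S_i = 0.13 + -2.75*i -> [0.13, -2.62, -5.37, -8.12, -10.87]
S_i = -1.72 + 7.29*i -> [-1.72, 5.57, 12.86, 20.15, 27.44]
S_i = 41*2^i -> [41, 82, 164, 328, 656]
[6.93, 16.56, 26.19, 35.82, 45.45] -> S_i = 6.93 + 9.63*i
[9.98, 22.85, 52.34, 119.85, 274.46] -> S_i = 9.98*2.29^i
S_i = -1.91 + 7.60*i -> [-1.91, 5.69, 13.29, 20.89, 28.49]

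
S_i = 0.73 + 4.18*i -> [0.73, 4.91, 9.09, 13.27, 17.45]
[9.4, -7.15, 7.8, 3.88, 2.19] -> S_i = Random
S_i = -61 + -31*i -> [-61, -92, -123, -154, -185]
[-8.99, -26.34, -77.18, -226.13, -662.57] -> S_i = -8.99*2.93^i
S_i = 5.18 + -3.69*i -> [5.18, 1.49, -2.2, -5.89, -9.58]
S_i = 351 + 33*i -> [351, 384, 417, 450, 483]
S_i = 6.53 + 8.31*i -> [6.53, 14.84, 23.15, 31.46, 39.77]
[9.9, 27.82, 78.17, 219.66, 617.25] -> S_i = 9.90*2.81^i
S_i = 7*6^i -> [7, 42, 252, 1512, 9072]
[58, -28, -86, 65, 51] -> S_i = Random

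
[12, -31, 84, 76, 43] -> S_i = Random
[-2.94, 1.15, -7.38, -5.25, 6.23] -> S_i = Random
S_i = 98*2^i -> [98, 196, 392, 784, 1568]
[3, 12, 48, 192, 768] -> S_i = 3*4^i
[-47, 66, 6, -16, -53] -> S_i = Random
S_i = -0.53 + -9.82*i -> [-0.53, -10.35, -20.17, -29.99, -39.81]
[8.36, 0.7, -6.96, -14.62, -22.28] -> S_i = 8.36 + -7.66*i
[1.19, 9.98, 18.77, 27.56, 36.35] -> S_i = 1.19 + 8.79*i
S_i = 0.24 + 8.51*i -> [0.24, 8.75, 17.26, 25.77, 34.28]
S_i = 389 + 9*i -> [389, 398, 407, 416, 425]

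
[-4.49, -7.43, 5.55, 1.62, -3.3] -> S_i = Random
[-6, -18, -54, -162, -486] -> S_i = -6*3^i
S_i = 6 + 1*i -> [6, 7, 8, 9, 10]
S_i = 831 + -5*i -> [831, 826, 821, 816, 811]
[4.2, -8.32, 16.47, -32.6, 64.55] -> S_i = 4.20*(-1.98)^i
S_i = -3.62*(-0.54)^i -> [-3.62, 1.95, -1.06, 0.57, -0.31]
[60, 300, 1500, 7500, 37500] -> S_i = 60*5^i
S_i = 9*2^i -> [9, 18, 36, 72, 144]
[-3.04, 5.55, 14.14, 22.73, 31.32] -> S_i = -3.04 + 8.59*i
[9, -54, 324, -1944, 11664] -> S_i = 9*-6^i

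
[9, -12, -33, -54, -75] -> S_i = 9 + -21*i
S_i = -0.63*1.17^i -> [-0.63, -0.74, -0.86, -1.01, -1.18]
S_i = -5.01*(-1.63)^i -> [-5.01, 8.17, -13.31, 21.7, -35.37]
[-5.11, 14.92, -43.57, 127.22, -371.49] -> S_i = -5.11*(-2.92)^i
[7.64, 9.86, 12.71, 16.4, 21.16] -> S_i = 7.64*1.29^i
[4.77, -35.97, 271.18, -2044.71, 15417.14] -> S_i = 4.77*(-7.54)^i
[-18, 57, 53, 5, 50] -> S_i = Random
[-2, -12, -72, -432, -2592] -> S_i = -2*6^i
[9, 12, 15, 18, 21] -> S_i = 9 + 3*i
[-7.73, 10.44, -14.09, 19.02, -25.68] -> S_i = -7.73*(-1.35)^i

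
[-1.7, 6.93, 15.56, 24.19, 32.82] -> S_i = -1.70 + 8.63*i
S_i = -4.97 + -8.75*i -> [-4.97, -13.72, -22.47, -31.22, -39.97]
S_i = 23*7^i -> [23, 161, 1127, 7889, 55223]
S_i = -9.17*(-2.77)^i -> [-9.17, 25.4, -70.36, 194.9, -539.87]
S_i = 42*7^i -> [42, 294, 2058, 14406, 100842]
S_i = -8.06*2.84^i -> [-8.06, -22.89, -65.01, -184.62, -524.33]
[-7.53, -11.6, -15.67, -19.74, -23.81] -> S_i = -7.53 + -4.07*i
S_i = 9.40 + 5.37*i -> [9.4, 14.77, 20.14, 25.51, 30.88]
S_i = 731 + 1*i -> [731, 732, 733, 734, 735]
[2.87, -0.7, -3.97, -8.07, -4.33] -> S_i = Random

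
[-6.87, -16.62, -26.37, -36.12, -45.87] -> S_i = -6.87 + -9.75*i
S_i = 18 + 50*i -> [18, 68, 118, 168, 218]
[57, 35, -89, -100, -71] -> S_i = Random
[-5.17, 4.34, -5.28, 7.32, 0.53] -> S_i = Random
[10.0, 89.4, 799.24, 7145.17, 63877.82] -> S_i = 10.00*8.94^i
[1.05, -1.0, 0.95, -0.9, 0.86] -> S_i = 1.05*(-0.95)^i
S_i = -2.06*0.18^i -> [-2.06, -0.37, -0.07, -0.01, -0.0]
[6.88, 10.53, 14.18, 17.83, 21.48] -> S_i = 6.88 + 3.65*i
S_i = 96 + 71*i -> [96, 167, 238, 309, 380]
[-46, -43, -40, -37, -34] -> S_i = -46 + 3*i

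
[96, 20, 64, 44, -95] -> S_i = Random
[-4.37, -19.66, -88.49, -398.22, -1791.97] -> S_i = -4.37*4.50^i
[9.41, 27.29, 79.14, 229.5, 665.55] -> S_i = 9.41*2.90^i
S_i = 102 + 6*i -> [102, 108, 114, 120, 126]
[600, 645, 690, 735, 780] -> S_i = 600 + 45*i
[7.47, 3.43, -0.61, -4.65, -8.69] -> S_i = 7.47 + -4.04*i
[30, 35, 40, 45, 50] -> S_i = 30 + 5*i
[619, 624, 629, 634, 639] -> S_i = 619 + 5*i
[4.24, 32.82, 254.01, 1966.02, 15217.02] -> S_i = 4.24*7.74^i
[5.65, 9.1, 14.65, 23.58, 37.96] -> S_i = 5.65*1.61^i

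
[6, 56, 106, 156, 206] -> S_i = 6 + 50*i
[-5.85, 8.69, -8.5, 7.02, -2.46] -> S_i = Random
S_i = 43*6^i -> [43, 258, 1548, 9288, 55728]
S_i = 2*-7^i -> [2, -14, 98, -686, 4802]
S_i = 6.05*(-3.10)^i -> [6.05, -18.76, 58.14, -180.24, 558.73]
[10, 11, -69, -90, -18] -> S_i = Random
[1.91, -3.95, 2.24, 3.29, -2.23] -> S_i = Random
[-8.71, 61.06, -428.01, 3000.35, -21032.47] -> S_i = -8.71*(-7.01)^i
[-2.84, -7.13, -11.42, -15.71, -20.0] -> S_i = -2.84 + -4.29*i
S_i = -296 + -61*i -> [-296, -357, -418, -479, -540]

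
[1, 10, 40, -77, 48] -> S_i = Random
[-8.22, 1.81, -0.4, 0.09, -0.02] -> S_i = -8.22*(-0.22)^i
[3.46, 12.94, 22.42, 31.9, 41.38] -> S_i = 3.46 + 9.48*i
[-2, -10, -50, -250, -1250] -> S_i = -2*5^i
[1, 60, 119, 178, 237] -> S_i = 1 + 59*i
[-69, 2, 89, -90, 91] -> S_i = Random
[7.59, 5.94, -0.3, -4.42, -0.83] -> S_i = Random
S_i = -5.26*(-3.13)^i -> [-5.26, 16.46, -51.53, 161.29, -504.85]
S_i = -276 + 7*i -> [-276, -269, -262, -255, -248]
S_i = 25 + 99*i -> [25, 124, 223, 322, 421]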